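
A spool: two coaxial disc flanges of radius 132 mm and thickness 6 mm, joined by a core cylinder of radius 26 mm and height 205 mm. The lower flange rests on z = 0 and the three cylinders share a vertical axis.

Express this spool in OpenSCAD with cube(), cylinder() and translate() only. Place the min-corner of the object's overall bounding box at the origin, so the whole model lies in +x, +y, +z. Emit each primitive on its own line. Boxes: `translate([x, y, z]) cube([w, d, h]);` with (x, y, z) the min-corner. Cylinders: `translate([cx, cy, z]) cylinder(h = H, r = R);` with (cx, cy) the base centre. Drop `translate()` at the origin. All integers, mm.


translate([132, 132, 0]) cylinder(h = 6, r = 132);
translate([132, 132, 6]) cylinder(h = 205, r = 26);
translate([132, 132, 211]) cylinder(h = 6, r = 132);


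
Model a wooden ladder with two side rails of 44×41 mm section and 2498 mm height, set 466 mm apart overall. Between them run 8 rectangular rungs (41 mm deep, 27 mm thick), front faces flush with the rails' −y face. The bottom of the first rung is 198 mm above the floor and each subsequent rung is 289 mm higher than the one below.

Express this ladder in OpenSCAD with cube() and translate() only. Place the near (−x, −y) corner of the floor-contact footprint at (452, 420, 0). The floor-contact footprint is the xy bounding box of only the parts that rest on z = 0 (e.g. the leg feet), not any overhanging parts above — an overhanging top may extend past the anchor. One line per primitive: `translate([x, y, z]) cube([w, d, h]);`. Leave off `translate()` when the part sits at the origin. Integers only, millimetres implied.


// rung span = 466 - 2*44 = 378
// rung[k] z = 198 + k*289
translate([452, 420, 0]) cube([44, 41, 2498]);
translate([874, 420, 0]) cube([44, 41, 2498]);
translate([496, 420, 198]) cube([378, 41, 27]);
translate([496, 420, 487]) cube([378, 41, 27]);
translate([496, 420, 776]) cube([378, 41, 27]);
translate([496, 420, 1065]) cube([378, 41, 27]);
translate([496, 420, 1354]) cube([378, 41, 27]);
translate([496, 420, 1643]) cube([378, 41, 27]);
translate([496, 420, 1932]) cube([378, 41, 27]);
translate([496, 420, 2221]) cube([378, 41, 27]);


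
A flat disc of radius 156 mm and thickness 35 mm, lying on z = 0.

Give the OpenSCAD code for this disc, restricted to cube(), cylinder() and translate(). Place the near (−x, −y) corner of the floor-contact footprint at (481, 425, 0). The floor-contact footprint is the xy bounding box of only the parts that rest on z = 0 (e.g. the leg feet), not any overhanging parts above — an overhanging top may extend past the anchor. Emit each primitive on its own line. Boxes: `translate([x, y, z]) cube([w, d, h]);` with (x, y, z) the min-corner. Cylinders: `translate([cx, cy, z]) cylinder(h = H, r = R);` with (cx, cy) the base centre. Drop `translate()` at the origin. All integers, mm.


translate([637, 581, 0]) cylinder(h = 35, r = 156);


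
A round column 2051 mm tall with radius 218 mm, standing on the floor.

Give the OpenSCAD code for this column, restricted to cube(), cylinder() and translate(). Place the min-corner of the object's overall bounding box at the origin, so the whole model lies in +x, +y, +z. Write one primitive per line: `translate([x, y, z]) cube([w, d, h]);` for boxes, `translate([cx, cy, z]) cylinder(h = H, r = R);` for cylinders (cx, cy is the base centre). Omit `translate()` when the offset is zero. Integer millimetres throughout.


translate([218, 218, 0]) cylinder(h = 2051, r = 218);


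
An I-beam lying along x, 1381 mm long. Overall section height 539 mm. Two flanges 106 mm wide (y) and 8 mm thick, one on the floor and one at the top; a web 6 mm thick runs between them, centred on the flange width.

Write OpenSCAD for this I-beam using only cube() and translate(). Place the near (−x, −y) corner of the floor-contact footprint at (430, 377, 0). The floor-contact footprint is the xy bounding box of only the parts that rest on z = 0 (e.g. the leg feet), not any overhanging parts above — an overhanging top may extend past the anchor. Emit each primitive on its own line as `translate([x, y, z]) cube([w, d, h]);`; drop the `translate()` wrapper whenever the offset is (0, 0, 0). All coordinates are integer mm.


translate([430, 377, 0]) cube([1381, 106, 8]);
translate([430, 427, 8]) cube([1381, 6, 523]);
translate([430, 377, 531]) cube([1381, 106, 8]);


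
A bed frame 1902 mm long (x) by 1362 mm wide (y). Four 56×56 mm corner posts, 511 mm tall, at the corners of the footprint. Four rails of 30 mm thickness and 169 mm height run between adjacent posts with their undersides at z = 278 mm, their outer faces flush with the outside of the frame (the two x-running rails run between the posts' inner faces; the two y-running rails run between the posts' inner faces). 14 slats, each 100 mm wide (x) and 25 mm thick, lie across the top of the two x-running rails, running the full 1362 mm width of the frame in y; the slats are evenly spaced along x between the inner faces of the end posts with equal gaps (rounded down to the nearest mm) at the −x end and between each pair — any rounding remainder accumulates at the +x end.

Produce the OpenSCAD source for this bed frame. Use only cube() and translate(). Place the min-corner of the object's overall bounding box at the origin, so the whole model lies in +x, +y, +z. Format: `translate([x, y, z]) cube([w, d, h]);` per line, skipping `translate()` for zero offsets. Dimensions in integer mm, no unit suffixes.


// slat z = rail_z + rail_h = 278 + 169 = 447
// slat gap = ⌊(1790 − 14·100) / 15⌋ = 26
cube([56, 56, 511]);
translate([0, 1306, 0]) cube([56, 56, 511]);
translate([1846, 0, 0]) cube([56, 56, 511]);
translate([1846, 1306, 0]) cube([56, 56, 511]);
translate([56, 0, 278]) cube([1790, 30, 169]);
translate([56, 1332, 278]) cube([1790, 30, 169]);
translate([0, 56, 278]) cube([30, 1250, 169]);
translate([1872, 56, 278]) cube([30, 1250, 169]);
translate([82, 0, 447]) cube([100, 1362, 25]);
translate([208, 0, 447]) cube([100, 1362, 25]);
translate([334, 0, 447]) cube([100, 1362, 25]);
translate([460, 0, 447]) cube([100, 1362, 25]);
translate([586, 0, 447]) cube([100, 1362, 25]);
translate([712, 0, 447]) cube([100, 1362, 25]);
translate([838, 0, 447]) cube([100, 1362, 25]);
translate([964, 0, 447]) cube([100, 1362, 25]);
translate([1090, 0, 447]) cube([100, 1362, 25]);
translate([1216, 0, 447]) cube([100, 1362, 25]);
translate([1342, 0, 447]) cube([100, 1362, 25]);
translate([1468, 0, 447]) cube([100, 1362, 25]);
translate([1594, 0, 447]) cube([100, 1362, 25]);
translate([1720, 0, 447]) cube([100, 1362, 25]);


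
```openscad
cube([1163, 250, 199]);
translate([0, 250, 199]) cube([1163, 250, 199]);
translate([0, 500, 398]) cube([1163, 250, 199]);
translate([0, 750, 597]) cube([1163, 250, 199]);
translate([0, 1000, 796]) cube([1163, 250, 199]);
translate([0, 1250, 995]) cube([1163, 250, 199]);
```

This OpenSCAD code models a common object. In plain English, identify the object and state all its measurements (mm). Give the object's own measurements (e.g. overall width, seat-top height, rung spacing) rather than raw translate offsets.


A straight staircase of 6 solid steps. Each step is 1163 mm wide (x), 250 mm deep (y, the going) and 199 mm tall (the rise). The first step rests on the floor; each subsequent step sits one going further in +y and one rise higher in +z, directly behind and above the previous step with no overlap.


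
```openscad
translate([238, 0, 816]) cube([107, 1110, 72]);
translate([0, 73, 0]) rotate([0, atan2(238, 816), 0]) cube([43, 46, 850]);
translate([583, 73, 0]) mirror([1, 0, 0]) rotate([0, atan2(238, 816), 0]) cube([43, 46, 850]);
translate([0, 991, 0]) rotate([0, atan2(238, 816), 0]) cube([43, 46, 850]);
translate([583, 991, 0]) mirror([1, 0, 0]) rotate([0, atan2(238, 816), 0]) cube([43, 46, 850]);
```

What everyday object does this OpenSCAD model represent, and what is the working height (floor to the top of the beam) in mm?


A sawhorse. The overall height is 888 mm.

A beam across two mirrored pairs of raked legs — a sawhorse. The beam's underside is at z = 816 (matching the legs' vertical rise in atan2(238, 816)) and the beam is 72 mm tall, so its top is at 816 + 72 = 888 mm. The raked legs top out at the beam's underside, so that is the highest point.


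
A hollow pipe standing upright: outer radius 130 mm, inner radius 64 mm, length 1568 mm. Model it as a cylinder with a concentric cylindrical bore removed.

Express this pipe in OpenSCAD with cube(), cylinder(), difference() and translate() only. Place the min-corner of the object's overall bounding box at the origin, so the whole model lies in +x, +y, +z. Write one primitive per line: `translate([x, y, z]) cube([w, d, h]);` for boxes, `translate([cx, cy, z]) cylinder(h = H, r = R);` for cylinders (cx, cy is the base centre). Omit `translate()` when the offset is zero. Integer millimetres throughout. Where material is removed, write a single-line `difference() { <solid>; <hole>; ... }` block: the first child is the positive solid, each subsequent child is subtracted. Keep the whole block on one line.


difference() { translate([130, 130, 0]) cylinder(h = 1568, r = 130); translate([130, 130, 0]) cylinder(h = 1568, r = 64); }


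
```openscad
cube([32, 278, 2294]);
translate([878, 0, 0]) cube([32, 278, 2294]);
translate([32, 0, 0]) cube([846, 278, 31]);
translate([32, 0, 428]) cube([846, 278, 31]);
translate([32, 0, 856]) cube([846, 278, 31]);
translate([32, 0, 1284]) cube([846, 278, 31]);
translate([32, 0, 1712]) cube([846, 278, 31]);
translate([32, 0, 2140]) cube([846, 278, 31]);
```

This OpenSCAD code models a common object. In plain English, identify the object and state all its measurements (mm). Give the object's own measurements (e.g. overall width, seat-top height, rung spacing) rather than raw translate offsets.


An open bookshelf. Two side panels, each 32 mm thick, 278 mm deep and 2294 mm tall, stand 910 mm apart (outside-to-outside). Between them sit 6 shelves, each 31 mm thick and 278 mm deep, spanning the full gap between the sides. The bottom shelf rests on the floor (its underside at z = 0) and the clear gap between one shelf's top and the next shelf's underside is 397 mm.


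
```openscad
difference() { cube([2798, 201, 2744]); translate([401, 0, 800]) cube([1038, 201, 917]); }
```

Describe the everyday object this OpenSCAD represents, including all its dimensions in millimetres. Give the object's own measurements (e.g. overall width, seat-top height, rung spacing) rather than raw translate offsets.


A wall 2798 mm long (x), 201 mm thick (y), 2744 mm tall, with a rectangular window opening cut through it. The opening is 1038 mm wide and 917 mm tall; its sill is at z = 800 mm and its near (−x) edge is 401 mm from the wall's −x end. The opening passes through the full wall thickness.


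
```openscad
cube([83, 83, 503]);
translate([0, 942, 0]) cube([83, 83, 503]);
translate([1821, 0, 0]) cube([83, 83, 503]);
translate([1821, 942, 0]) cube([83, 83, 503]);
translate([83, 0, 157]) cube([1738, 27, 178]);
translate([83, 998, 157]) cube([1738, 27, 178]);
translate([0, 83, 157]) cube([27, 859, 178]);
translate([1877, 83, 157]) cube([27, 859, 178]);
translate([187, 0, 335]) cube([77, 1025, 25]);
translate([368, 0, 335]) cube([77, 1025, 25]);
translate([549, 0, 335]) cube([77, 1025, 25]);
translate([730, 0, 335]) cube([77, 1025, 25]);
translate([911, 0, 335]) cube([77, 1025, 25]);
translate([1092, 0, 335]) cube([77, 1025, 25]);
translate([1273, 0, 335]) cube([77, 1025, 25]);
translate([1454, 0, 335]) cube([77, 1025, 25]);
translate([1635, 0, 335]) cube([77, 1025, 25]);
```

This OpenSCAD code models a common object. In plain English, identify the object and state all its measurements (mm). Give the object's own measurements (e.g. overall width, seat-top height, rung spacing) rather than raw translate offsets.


A bed frame 1904 mm long (x) by 1025 mm wide (y). Four 83×83 mm corner posts, 503 mm tall, at the corners of the footprint. Four rails of 27 mm thickness and 178 mm height run between adjacent posts with their undersides at z = 157 mm, their outer faces flush with the outside of the frame (the two x-running rails run between the posts' inner faces; the two y-running rails run between the posts' inner faces). 9 slats, each 77 mm wide (x) and 25 mm thick, lie across the top of the two x-running rails, running the full 1025 mm width of the frame in y; along x they sit between the end posts with a 104 mm gap after the −x posts and between neighbouring slats, leaving 109 mm before the +x posts.


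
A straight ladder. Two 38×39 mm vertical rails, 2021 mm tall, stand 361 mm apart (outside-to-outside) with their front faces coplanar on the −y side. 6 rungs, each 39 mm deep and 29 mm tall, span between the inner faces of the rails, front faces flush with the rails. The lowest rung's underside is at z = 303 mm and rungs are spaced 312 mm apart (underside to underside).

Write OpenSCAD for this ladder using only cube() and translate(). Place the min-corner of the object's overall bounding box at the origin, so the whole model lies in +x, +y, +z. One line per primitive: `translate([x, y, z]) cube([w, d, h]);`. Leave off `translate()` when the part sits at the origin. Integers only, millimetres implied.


// rung span = 361 - 2*38 = 285
// rung[k] z = 303 + k*312
cube([38, 39, 2021]);
translate([323, 0, 0]) cube([38, 39, 2021]);
translate([38, 0, 303]) cube([285, 39, 29]);
translate([38, 0, 615]) cube([285, 39, 29]);
translate([38, 0, 927]) cube([285, 39, 29]);
translate([38, 0, 1239]) cube([285, 39, 29]);
translate([38, 0, 1551]) cube([285, 39, 29]);
translate([38, 0, 1863]) cube([285, 39, 29]);


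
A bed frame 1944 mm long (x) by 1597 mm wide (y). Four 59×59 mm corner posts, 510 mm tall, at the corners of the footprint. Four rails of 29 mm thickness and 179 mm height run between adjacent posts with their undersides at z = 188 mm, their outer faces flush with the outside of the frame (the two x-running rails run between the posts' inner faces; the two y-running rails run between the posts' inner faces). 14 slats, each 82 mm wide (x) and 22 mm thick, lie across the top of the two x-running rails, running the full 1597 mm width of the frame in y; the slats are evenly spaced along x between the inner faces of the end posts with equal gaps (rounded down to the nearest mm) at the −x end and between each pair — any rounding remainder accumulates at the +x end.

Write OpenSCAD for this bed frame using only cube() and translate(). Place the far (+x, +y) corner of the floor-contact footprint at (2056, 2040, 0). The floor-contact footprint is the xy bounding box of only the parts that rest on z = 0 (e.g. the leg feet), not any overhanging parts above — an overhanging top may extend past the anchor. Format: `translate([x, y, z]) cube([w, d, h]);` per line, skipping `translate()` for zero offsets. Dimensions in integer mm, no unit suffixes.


translate([112, 443, 0]) cube([59, 59, 510]);
translate([112, 1981, 0]) cube([59, 59, 510]);
translate([1997, 443, 0]) cube([59, 59, 510]);
translate([1997, 1981, 0]) cube([59, 59, 510]);
translate([171, 443, 188]) cube([1826, 29, 179]);
translate([171, 2011, 188]) cube([1826, 29, 179]);
translate([112, 502, 188]) cube([29, 1479, 179]);
translate([2027, 502, 188]) cube([29, 1479, 179]);
translate([216, 443, 367]) cube([82, 1597, 22]);
translate([343, 443, 367]) cube([82, 1597, 22]);
translate([470, 443, 367]) cube([82, 1597, 22]);
translate([597, 443, 367]) cube([82, 1597, 22]);
translate([724, 443, 367]) cube([82, 1597, 22]);
translate([851, 443, 367]) cube([82, 1597, 22]);
translate([978, 443, 367]) cube([82, 1597, 22]);
translate([1105, 443, 367]) cube([82, 1597, 22]);
translate([1232, 443, 367]) cube([82, 1597, 22]);
translate([1359, 443, 367]) cube([82, 1597, 22]);
translate([1486, 443, 367]) cube([82, 1597, 22]);
translate([1613, 443, 367]) cube([82, 1597, 22]);
translate([1740, 443, 367]) cube([82, 1597, 22]);
translate([1867, 443, 367]) cube([82, 1597, 22]);


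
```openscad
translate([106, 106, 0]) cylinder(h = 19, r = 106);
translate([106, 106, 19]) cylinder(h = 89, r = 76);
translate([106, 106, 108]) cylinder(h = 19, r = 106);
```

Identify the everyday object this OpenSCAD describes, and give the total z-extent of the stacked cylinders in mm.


A spool. The overall height is 127 mm.

Three coaxial cylinders, large–small–large — a spool. Two 19 mm flanges and a 89 mm core give 19 + 89 + 19 = 127 mm.


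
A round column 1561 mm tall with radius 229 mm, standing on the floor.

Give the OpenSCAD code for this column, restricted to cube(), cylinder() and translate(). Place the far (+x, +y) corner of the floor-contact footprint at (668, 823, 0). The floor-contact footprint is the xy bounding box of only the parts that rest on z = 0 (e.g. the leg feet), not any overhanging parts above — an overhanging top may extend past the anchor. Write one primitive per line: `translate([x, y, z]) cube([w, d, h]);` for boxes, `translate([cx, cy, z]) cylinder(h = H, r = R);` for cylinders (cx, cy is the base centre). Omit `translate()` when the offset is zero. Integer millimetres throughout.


translate([439, 594, 0]) cylinder(h = 1561, r = 229);


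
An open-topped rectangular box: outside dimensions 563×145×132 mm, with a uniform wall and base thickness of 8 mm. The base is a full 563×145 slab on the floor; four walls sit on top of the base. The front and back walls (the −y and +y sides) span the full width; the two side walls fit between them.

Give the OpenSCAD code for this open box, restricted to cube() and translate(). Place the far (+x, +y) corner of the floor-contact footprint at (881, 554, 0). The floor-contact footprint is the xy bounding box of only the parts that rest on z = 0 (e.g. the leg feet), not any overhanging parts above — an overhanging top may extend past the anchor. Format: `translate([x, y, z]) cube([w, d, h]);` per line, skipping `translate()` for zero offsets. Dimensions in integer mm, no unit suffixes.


translate([318, 409, 0]) cube([563, 145, 8]);
translate([318, 409, 8]) cube([563, 8, 124]);
translate([318, 546, 8]) cube([563, 8, 124]);
translate([318, 417, 8]) cube([8, 129, 124]);
translate([873, 417, 8]) cube([8, 129, 124]);


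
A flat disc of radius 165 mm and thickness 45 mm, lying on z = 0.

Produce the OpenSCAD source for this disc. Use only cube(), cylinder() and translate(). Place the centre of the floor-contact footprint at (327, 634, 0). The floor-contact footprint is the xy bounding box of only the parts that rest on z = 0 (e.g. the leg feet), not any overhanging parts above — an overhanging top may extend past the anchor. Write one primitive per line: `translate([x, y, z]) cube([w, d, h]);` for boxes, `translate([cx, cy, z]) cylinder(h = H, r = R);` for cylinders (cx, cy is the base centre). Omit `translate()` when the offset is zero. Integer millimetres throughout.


translate([327, 634, 0]) cylinder(h = 45, r = 165);


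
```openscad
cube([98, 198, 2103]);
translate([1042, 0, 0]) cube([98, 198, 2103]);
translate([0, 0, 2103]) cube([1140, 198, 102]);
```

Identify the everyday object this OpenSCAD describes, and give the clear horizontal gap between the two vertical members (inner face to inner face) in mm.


A door frame. The clear opening width is 944 mm.

Two 2103 mm tall posts with a header on top — a door frame. The left jamb is 98 mm wide at x = 0; the right jamb starts at x = 1042. The clear opening is 1042 − 98 = 944 mm.


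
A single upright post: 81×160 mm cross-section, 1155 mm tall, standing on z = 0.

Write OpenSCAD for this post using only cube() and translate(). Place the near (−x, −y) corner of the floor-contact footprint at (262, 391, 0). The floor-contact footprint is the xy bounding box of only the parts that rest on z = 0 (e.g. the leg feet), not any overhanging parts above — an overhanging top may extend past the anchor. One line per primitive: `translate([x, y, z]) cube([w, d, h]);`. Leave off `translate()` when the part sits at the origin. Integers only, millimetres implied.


translate([262, 391, 0]) cube([81, 160, 1155]);


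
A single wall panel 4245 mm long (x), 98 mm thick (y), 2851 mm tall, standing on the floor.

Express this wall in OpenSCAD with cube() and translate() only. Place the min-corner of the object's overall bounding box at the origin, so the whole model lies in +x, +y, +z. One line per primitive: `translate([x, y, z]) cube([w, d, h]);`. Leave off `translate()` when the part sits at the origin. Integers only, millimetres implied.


cube([4245, 98, 2851]);


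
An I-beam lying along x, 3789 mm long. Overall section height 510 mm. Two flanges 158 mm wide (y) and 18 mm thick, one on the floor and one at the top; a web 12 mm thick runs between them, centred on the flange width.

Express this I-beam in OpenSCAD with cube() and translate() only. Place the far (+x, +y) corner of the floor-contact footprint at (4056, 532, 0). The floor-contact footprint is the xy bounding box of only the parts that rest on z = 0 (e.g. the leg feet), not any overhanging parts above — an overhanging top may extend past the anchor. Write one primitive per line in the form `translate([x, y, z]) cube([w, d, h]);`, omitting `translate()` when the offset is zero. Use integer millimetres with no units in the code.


translate([267, 374, 0]) cube([3789, 158, 18]);
translate([267, 447, 18]) cube([3789, 12, 474]);
translate([267, 374, 492]) cube([3789, 158, 18]);


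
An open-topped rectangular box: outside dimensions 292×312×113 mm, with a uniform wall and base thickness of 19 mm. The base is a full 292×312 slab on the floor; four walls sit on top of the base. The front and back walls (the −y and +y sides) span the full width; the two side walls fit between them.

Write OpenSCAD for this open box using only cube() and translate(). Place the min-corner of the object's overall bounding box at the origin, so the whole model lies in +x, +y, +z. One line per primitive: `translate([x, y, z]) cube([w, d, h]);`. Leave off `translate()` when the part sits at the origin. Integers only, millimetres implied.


cube([292, 312, 19]);
translate([0, 0, 19]) cube([292, 19, 94]);
translate([0, 293, 19]) cube([292, 19, 94]);
translate([0, 19, 19]) cube([19, 274, 94]);
translate([273, 19, 19]) cube([19, 274, 94]);


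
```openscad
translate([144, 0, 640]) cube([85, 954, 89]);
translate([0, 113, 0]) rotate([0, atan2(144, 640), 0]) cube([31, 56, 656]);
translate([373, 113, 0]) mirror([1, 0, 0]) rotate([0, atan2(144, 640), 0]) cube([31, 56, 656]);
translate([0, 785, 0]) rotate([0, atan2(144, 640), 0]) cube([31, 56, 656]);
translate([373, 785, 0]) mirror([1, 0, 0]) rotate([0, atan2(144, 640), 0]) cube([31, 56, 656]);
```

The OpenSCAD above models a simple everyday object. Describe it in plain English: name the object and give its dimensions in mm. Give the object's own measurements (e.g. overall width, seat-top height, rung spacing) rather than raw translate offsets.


A sawhorse. A 85×954×89 mm beam (x, y, z) sits on two A-frame leg pairs. Each pair is two raked legs of 31×56 mm section (56 mm along y) splaying symmetrically in x. Each leg rises 640 mm vertically over 144 mm of horizontal reach and is 656 mm long along its own axis. Every leg's outer bottom edge rests on the floor and its outer top edge meets a bottom edge of the beam — the left legs (tilting toward +x) meet the beam's −x bottom edge, the right legs (their mirror images, tilting toward −x) meet its +x bottom edge — so the leg tops tuck under the beam, the beam's underside is 640 mm above the floor, and the feet are 373 mm apart outside-to-outside with the beam centred between them. The two leg pairs are set in 113 mm from either end of the beam.


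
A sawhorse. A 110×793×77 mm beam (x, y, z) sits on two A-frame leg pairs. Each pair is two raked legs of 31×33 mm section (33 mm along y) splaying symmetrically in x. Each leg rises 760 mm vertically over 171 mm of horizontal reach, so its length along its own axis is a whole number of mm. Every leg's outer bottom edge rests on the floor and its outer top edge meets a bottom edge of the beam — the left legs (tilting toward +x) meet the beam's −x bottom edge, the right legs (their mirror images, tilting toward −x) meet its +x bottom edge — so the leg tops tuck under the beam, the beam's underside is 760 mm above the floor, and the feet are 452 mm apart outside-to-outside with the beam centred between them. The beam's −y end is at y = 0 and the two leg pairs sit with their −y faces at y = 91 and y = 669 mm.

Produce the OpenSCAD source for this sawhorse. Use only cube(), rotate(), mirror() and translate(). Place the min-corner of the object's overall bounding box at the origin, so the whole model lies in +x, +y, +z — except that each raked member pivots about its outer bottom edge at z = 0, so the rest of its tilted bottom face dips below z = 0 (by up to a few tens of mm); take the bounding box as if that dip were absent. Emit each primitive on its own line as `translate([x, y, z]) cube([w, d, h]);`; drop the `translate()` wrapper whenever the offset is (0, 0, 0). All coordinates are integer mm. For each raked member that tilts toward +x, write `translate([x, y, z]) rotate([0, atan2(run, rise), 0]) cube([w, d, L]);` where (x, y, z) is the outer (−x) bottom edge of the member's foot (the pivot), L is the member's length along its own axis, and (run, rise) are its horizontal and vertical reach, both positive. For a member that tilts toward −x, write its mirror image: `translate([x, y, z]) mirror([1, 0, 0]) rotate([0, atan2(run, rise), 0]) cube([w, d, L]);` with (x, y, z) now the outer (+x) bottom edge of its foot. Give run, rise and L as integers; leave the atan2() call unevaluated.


// leg length = √(171² + 760²) = 779
// right-leg outer foot x = 2·171 + 110 = 452
// beam min-corner = (171, 0, 760)
translate([171, 0, 760]) cube([110, 793, 77]);
translate([0, 91, 0]) rotate([0, atan2(171, 760), 0]) cube([31, 33, 779]);
translate([452, 91, 0]) mirror([1, 0, 0]) rotate([0, atan2(171, 760), 0]) cube([31, 33, 779]);
translate([0, 669, 0]) rotate([0, atan2(171, 760), 0]) cube([31, 33, 779]);
translate([452, 669, 0]) mirror([1, 0, 0]) rotate([0, atan2(171, 760), 0]) cube([31, 33, 779]);


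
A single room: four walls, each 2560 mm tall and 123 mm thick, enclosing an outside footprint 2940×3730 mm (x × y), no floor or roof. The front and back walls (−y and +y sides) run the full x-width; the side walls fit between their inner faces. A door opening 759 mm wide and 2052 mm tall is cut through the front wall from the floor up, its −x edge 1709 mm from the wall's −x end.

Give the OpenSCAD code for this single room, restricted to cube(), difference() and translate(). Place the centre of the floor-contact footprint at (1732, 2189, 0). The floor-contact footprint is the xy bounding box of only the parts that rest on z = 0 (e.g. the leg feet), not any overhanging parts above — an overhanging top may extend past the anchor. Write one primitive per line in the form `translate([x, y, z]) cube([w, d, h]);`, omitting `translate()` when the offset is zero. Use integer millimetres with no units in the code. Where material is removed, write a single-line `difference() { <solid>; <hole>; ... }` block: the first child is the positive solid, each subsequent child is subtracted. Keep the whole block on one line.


difference() { translate([262, 324, 0]) cube([2940, 123, 2560]); translate([1971, 324, 0]) cube([759, 123, 2052]); }
translate([262, 3931, 0]) cube([2940, 123, 2560]);
translate([262, 447, 0]) cube([123, 3484, 2560]);
translate([3079, 447, 0]) cube([123, 3484, 2560]);


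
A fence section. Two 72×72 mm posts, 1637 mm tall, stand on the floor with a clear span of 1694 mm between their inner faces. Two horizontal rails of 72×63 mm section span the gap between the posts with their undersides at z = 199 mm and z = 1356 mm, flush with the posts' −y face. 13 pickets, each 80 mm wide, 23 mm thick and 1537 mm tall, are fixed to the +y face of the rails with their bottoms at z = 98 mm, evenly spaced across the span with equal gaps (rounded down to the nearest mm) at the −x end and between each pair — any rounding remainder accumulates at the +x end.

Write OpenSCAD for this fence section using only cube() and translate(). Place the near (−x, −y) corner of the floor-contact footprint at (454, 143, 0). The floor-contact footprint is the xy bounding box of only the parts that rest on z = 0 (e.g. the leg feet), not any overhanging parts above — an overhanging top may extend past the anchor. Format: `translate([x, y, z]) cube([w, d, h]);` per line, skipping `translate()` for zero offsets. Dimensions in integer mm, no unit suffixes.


translate([454, 143, 0]) cube([72, 72, 1637]);
translate([2220, 143, 0]) cube([72, 72, 1637]);
translate([526, 143, 199]) cube([1694, 72, 63]);
translate([526, 143, 1356]) cube([1694, 72, 63]);
translate([572, 215, 98]) cube([80, 23, 1537]);
translate([698, 215, 98]) cube([80, 23, 1537]);
translate([824, 215, 98]) cube([80, 23, 1537]);
translate([950, 215, 98]) cube([80, 23, 1537]);
translate([1076, 215, 98]) cube([80, 23, 1537]);
translate([1202, 215, 98]) cube([80, 23, 1537]);
translate([1328, 215, 98]) cube([80, 23, 1537]);
translate([1454, 215, 98]) cube([80, 23, 1537]);
translate([1580, 215, 98]) cube([80, 23, 1537]);
translate([1706, 215, 98]) cube([80, 23, 1537]);
translate([1832, 215, 98]) cube([80, 23, 1537]);
translate([1958, 215, 98]) cube([80, 23, 1537]);
translate([2084, 215, 98]) cube([80, 23, 1537]);


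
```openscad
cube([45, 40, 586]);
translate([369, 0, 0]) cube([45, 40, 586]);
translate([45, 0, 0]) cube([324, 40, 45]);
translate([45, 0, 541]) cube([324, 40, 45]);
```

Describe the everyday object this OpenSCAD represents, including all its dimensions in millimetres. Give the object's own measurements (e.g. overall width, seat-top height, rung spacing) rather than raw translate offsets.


A rectangular picture frame lying in the x–z plane (depth along y). The opening is 324 mm wide (x) by 496 mm tall (z), surrounded by a border 45 mm wide on all four sides. The frame is 40 mm deep and is made of two full-height vertical stiles with two horizontal rails fitted between them.


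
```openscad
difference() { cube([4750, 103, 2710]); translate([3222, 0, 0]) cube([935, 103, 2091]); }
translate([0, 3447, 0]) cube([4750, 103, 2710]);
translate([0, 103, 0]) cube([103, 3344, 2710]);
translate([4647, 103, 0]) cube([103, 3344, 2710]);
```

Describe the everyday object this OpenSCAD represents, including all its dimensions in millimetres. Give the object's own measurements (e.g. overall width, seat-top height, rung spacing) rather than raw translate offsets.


A single room: four walls, each 2710 mm tall and 103 mm thick, enclosing an outside footprint 4750×3550 mm (x × y), no floor or roof. The front and back walls (−y and +y sides) run the full x-width; the side walls fit between their inner faces. A door opening 935 mm wide and 2091 mm tall is cut through the front wall from the floor up, its −x edge 3222 mm from the wall's −x end.


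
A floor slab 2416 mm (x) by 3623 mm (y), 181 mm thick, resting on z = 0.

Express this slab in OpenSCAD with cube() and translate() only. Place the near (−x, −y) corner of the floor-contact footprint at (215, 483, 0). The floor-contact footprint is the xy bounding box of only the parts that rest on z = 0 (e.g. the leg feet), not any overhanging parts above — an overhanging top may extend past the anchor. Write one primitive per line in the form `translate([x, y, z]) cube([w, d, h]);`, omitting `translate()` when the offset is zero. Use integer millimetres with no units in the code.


translate([215, 483, 0]) cube([2416, 3623, 181]);


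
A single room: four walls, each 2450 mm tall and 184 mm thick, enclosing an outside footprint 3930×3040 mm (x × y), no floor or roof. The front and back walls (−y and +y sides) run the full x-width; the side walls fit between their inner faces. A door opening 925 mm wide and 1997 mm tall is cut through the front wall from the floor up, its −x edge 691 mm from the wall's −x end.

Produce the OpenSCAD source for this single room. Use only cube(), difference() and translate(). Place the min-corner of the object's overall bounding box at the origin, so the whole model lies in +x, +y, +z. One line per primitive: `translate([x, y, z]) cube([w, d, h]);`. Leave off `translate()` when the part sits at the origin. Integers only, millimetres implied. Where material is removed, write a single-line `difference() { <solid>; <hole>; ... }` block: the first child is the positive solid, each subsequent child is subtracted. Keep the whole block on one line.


difference() { cube([3930, 184, 2450]); translate([691, 0, 0]) cube([925, 184, 1997]); }
translate([0, 2856, 0]) cube([3930, 184, 2450]);
translate([0, 184, 0]) cube([184, 2672, 2450]);
translate([3746, 184, 0]) cube([184, 2672, 2450]);


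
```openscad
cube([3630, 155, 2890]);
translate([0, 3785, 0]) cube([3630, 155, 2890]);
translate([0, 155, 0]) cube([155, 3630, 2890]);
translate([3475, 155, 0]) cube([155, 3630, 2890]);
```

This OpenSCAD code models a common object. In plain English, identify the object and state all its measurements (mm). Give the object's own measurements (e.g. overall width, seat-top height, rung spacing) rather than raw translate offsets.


The wall frame of a small rectangular building: four walls, each 2890 mm tall and 155 mm thick, enclosing a footprint 3630 mm (x) by 3940 mm (y) outside-to-outside, with no floor or roof. The front and back walls (the −y and +y sides) span the full width; the two side walls fit between them.


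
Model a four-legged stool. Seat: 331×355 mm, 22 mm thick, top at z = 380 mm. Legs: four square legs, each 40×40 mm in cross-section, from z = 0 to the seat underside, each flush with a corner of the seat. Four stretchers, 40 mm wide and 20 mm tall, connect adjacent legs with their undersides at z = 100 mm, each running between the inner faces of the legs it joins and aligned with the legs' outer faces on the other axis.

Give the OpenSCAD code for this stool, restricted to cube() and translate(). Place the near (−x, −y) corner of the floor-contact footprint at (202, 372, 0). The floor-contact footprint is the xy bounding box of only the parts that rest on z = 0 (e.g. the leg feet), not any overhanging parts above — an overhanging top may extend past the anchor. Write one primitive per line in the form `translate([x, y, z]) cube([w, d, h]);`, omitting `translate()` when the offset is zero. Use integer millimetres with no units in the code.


translate([202, 372, 358]) cube([331, 355, 22]);
translate([202, 372, 0]) cube([40, 40, 358]);
translate([493, 372, 0]) cube([40, 40, 358]);
translate([202, 687, 0]) cube([40, 40, 358]);
translate([493, 687, 0]) cube([40, 40, 358]);
translate([242, 372, 100]) cube([251, 40, 20]);
translate([242, 687, 100]) cube([251, 40, 20]);
translate([202, 412, 100]) cube([40, 275, 20]);
translate([493, 412, 100]) cube([40, 275, 20]);


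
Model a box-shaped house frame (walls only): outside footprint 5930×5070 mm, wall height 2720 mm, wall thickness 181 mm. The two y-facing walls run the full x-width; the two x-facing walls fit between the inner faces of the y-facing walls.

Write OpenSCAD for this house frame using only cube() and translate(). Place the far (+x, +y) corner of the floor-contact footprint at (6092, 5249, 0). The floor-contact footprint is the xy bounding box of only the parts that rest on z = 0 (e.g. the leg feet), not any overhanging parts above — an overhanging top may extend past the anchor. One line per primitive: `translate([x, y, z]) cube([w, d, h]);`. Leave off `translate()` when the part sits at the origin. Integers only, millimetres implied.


translate([162, 179, 0]) cube([5930, 181, 2720]);
translate([162, 5068, 0]) cube([5930, 181, 2720]);
translate([162, 360, 0]) cube([181, 4708, 2720]);
translate([5911, 360, 0]) cube([181, 4708, 2720]);


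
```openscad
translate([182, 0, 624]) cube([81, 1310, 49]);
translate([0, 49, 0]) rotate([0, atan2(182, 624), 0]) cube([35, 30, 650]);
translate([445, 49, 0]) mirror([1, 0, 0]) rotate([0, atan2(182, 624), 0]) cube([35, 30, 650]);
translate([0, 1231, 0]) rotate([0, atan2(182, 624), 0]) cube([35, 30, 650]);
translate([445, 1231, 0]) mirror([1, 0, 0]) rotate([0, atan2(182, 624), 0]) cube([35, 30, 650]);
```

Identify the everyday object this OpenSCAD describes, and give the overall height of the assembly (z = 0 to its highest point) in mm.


A sawhorse. The overall height is 673 mm.

A beam across two mirrored pairs of raked legs — a sawhorse. The beam's underside is at z = 624 (matching the legs' vertical rise in atan2(182, 624)) and the beam is 49 mm tall, so its top is at 624 + 49 = 673 mm. The raked legs top out at the beam's underside, so that is the highest point.


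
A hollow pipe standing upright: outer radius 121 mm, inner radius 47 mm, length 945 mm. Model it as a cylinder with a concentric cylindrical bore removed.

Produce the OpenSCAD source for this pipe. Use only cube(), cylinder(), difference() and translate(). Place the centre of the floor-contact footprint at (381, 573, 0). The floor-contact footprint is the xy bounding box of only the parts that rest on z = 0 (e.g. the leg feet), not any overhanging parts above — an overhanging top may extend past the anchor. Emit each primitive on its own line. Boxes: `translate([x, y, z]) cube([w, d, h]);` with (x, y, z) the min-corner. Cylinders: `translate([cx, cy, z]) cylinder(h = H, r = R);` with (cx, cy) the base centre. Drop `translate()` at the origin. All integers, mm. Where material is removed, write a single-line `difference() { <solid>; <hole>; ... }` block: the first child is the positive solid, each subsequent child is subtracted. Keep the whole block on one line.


difference() { translate([381, 573, 0]) cylinder(h = 945, r = 121); translate([381, 573, 0]) cylinder(h = 945, r = 47); }


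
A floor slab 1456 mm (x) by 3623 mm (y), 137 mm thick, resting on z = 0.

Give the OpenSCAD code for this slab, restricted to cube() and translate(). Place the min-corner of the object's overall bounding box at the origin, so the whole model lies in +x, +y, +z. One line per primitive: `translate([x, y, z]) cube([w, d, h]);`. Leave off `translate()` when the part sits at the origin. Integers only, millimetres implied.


cube([1456, 3623, 137]);


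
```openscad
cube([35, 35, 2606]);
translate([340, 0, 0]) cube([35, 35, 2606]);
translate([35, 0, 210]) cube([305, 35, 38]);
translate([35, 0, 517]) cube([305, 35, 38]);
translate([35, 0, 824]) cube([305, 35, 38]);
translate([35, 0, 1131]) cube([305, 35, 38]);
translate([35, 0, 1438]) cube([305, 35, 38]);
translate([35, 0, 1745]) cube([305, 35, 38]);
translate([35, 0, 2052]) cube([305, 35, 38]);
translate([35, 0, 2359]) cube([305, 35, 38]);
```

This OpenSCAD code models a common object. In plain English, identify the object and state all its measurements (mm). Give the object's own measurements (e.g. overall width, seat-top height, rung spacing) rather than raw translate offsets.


A straight ladder. Two 35×35 mm vertical rails, 2606 mm tall, stand 375 mm apart (outside-to-outside) with their front faces coplanar on the −y side. 8 rungs, each 35 mm deep and 38 mm tall, span between the inner faces of the rails, front faces flush with the rails. The lowest rung's underside is at z = 210 mm and rungs are spaced 307 mm apart (underside to underside).


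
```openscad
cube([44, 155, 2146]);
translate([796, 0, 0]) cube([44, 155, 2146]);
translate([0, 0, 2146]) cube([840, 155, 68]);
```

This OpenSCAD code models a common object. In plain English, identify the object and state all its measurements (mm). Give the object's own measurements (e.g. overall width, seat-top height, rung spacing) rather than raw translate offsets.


A door frame. The clear opening is 752 mm wide and 2146 mm high. Two 44 mm wide jambs, 155 mm deep, stand either side of the opening from the floor to the top of the opening. A 68 mm thick head sits across the top of both jambs, spanning the full outside width of the frame.
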